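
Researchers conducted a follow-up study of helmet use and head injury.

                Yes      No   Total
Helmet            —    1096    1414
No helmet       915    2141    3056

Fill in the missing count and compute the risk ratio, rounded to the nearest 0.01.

0.75

The missing cell is in the exposed row: 1414 − 1096 = 318.
So a = 318, b = 1096, c = 915, d = 2141.
RR = [a/(a+b)] / [c/(c+d)] = (318/1414) / (915/3056) = 0.22489/0.29941 = 0.75112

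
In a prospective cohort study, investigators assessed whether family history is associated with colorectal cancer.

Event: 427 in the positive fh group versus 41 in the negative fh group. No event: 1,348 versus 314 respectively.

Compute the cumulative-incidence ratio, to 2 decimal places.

2.08

From the description: a = 427, b = 1348, c = 41, d = 314.
Risk in exposed = 427/1775 = 0.24056; risk in unexposed = 41/355 = 0.11549.
RR = 0.24056 / 0.11549 = 2.08293
The risk among the exposed is 2.08 times that among the unexposed.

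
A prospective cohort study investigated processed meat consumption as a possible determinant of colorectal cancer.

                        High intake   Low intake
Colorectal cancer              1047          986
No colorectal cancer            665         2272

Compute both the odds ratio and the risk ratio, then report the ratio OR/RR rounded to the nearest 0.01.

1.80

Reading the table with exposure as columns: a = 1047 (High intake, case), b = 665 (High intake, non-case), c = 986 (Low intake, case), d = 2272.
OR = (1047·2272)/(665·986) = 2378784/655690 = 3.62791
Risk in exposed = 1047/1712 = 0.61157; risk in unexposed = 986/3258 = 0.30264; RR = 2.02077
OR/RR = 3.62791 / 2.02077 = 1.79531
The outcome is not rare, so the OR lies further from 1 than the RR.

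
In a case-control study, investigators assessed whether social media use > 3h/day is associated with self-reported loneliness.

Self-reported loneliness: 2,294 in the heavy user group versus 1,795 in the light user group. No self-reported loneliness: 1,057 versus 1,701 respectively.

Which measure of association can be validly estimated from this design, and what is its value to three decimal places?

From the description: a = 2294, b = 1057, c = 1795, d = 1701.
This is a case-control study: participants were sampled on outcome status, so risks in the source population cannot be estimated directly — relative risk is not valid here. The odds ratio is the appropriate measure.
OR = (a·d)/(b·c) = (2294 × 1701) / (1057 × 1795) = 3902094 / 1897315 = 2.05664

2.057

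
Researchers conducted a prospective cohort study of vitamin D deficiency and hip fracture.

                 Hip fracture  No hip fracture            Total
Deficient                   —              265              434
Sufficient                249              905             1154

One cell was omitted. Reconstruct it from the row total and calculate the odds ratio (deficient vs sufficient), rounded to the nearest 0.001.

The missing cell is in the exposed row: 434 − 265 = 169.
So a = 169, b = 265, c = 249, d = 905.
OR = (a·d)/(b·c) = (169 × 905) / (265 × 249) = 152945 / 65985 = 2.31788

2.318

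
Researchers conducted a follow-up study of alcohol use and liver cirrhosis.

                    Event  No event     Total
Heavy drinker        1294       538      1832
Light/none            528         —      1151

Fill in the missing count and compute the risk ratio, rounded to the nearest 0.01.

1.54

The missing cell is in the unexposed row: 1151 − 528 = 623.
So a = 1294, b = 538, c = 528, d = 623.
RR = [a/(a+b)] / [c/(c+d)] = (1294/1832) / (528/1151) = 0.70633/0.45873 = 1.53975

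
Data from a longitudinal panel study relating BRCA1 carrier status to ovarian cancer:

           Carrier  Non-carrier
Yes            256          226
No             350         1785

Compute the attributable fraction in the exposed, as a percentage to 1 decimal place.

Reading the table with exposure as columns: a = 256 (Carrier, case), b = 350 (Carrier, non-case), c = 226 (Non-carrier, case), d = 1785.
Risk in exposed = 256/606 = 0.42244; risk in unexposed = 226/2011 = 0.11238.
RR = 0.42244/0.11238 = 3.75899
AR% = (RR − 1)/RR × 100 = (3.75899 − 1)/3.75899 × 100 = 73.3971%

73.4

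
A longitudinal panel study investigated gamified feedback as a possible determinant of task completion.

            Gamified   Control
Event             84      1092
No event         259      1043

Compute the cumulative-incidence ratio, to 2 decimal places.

Reading the table with exposure as columns: a = 84 (Gamified, case), b = 259 (Gamified, non-case), c = 1092 (Control, case), d = 1043.
Risk in exposed = 84/343 = 0.24490; risk in unexposed = 1092/2135 = 0.51148.
RR = 0.24490 / 0.51148 = 0.47881
The risk is 52% lower among the exposed than among the unexposed.

0.48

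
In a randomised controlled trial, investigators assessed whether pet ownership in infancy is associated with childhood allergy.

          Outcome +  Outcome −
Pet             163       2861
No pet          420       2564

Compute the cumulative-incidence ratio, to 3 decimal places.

0.383

Cells: a = 163, b = 2861, c = 420, d = 2564.
Risk in exposed = 163/3024 = 0.05390; risk in unexposed = 420/2984 = 0.14075.
RR = 0.05390 / 0.14075 = 0.38296
The risk is 62% lower among the exposed than among the unexposed.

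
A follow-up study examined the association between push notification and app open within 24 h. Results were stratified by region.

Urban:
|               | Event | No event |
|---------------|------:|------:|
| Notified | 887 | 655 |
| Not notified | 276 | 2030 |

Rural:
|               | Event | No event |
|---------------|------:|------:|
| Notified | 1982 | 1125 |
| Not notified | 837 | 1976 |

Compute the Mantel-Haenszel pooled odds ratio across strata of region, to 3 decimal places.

OR_MH = Σ(aᵢdᵢ/nᵢ) / Σ(bᵢcᵢ/nᵢ), where nᵢ is the stratum total.
Stratum 1 (Urban): n = 3848; a·d/n = 887·2030/3848 = 467.9340; b·c/n = 655·276/3848 = 46.9802
Stratum 2 (Rural): n = 5920; a·d/n = 1982·1976/5920 = 661.5595; b·c/n = 1125·837/5920 = 159.0583
OR_MH = (467.9340 + 661.5595) / (46.9802 + 159.0583) = 1129.4935 / 206.0385 = 5.48195

5.482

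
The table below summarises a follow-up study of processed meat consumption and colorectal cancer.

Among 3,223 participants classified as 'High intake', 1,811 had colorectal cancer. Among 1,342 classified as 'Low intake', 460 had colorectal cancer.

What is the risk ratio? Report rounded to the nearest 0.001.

From the description: a = 1811, b = 1412, c = 460, d = 882.
Risk in exposed = 1811/3223 = 0.56190; risk in unexposed = 460/1342 = 0.34277.
RR = 0.56190 / 0.34277 = 1.63928
The risk among the exposed is 1.64 times that among the unexposed.

1.639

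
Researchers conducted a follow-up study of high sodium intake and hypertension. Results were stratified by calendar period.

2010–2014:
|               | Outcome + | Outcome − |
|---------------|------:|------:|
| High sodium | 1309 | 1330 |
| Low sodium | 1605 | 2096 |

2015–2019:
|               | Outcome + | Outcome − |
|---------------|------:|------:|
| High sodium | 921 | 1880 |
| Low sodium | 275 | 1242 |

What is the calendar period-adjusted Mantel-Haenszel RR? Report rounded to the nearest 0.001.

1.285

RR_MH = Σ(aᵢ·n₀ᵢ/nᵢ) / Σ(cᵢ·n₁ᵢ/nᵢ), with n₁ᵢ = aᵢ+bᵢ (exposed), n₀ᵢ = cᵢ+dᵢ (unexposed), nᵢ = n₁ᵢ+n₀ᵢ.
Stratum 1 (2010–2014): n₁ = 2639, n₀ = 3701, n = 6340; a·n₀/n = 1309·3701/6340 = 764.1339; c·n₁/n = 1605·2639/6340 = 668.0749
Stratum 2 (2015–2019): n₁ = 2801, n₀ = 1517, n = 4318; a·n₀/n = 921·1517/4318 = 323.5658; c·n₁/n = 275·2801/4318 = 178.3870
RR_MH = (764.1339 + 323.5658) / (668.0749 + 178.3870) = 1087.6997 / 846.4619 = 1.28500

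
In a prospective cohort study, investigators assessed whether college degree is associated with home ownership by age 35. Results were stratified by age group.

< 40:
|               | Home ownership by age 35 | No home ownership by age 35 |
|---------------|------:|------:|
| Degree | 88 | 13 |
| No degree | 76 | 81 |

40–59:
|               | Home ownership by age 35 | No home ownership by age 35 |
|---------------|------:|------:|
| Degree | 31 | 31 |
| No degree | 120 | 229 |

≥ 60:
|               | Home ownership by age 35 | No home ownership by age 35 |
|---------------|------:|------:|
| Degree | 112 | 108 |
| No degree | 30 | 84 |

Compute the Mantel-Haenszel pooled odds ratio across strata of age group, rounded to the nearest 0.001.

OR_MH = Σ(aᵢdᵢ/nᵢ) / Σ(bᵢcᵢ/nᵢ), where nᵢ is the stratum total.
Stratum 1 (< 40): n = 258; a·d/n = 88·81/258 = 27.6279; b·c/n = 13·76/258 = 3.8295
Stratum 2 (40–59): n = 411; a·d/n = 31·229/411 = 17.2725; b·c/n = 31·120/411 = 9.0511
Stratum 3 (≥ 60): n = 334; a·d/n = 112·84/334 = 28.1677; b·c/n = 108·30/334 = 9.7006
OR_MH = (27.6279 + 17.2725 + 28.1677) / (3.8295 + 9.0511 + 9.7006) = 73.0681 / 22.5812 = 3.23580

3.236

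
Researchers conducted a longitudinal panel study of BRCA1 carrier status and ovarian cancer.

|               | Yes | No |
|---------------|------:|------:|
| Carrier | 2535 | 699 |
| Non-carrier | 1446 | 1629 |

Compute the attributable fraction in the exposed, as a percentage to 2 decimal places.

40.01

Cells: a = 2535, b = 699, c = 1446, d = 1629.
Risk in exposed = 2535/3234 = 0.78386; risk in unexposed = 1446/3075 = 0.47024.
RR = 0.78386/0.47024 = 1.66692
AR% = (RR − 1)/RR × 100 = (1.66692 − 1)/1.66692 × 100 = 40.0091%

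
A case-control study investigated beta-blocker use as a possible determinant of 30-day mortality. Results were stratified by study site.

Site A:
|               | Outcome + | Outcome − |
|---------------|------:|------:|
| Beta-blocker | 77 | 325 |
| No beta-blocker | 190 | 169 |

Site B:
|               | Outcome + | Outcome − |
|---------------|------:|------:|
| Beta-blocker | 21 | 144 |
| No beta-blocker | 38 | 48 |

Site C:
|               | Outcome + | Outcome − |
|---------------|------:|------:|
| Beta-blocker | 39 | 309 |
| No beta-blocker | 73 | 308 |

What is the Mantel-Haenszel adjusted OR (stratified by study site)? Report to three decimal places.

0.281

OR_MH = Σ(aᵢdᵢ/nᵢ) / Σ(bᵢcᵢ/nᵢ), where nᵢ is the stratum total.
Stratum 1 (Site A): n = 761; a·d/n = 77·169/761 = 17.0999; b·c/n = 325·190/761 = 81.1432
Stratum 2 (Site B): n = 251; a·d/n = 21·48/251 = 4.0159; b·c/n = 144·38/251 = 21.8008
Stratum 3 (Site C): n = 729; a·d/n = 39·308/729 = 16.4774; b·c/n = 309·73/729 = 30.9424
OR_MH = (17.0999 + 4.0159 + 16.4774) / (81.1432 + 21.8008 + 30.9424) = 37.5932 / 133.8864 = 0.28078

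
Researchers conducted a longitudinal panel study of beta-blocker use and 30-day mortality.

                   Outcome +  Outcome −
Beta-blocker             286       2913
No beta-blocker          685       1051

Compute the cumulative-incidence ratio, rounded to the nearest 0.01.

Cells: a = 286, b = 2913, c = 685, d = 1051.
Risk in exposed = 286/3199 = 0.08940; risk in unexposed = 685/1736 = 0.39459.
RR = 0.08940 / 0.39459 = 0.22657
The risk is 77% lower among the exposed than among the unexposed.

0.23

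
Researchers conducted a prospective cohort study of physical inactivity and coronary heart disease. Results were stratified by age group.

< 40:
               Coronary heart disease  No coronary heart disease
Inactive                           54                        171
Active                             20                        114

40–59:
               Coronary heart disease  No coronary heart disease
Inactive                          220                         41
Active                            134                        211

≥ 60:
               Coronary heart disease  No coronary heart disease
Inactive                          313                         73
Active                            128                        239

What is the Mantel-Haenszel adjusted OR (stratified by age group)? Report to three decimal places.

6.229

OR_MH = Σ(aᵢdᵢ/nᵢ) / Σ(bᵢcᵢ/nᵢ), where nᵢ is the stratum total.
Stratum 1 (< 40): n = 359; a·d/n = 54·114/359 = 17.1476; b·c/n = 171·20/359 = 9.5265
Stratum 2 (40–59): n = 606; a·d/n = 220·211/606 = 76.6007; b·c/n = 41·134/606 = 9.0660
Stratum 3 (≥ 60): n = 753; a·d/n = 313·239/753 = 99.3453; b·c/n = 73·128/753 = 12.4090
OR_MH = (17.1476 + 76.6007 + 99.3453) / (9.5265 + 9.0660 + 12.4090) = 193.0936 / 31.0015 = 6.22852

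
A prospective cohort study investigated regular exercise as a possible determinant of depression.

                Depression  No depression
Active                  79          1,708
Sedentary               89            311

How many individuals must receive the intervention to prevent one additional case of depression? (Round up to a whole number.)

6

Risk in treated group = 79/1787 = 0.04421; risk in control = 89/400 = 0.22250.
Absolute risk reduction = 0.22250 − 0.04421 = 0.17829
NNT = 1 / ARR = 1 / 0.17829 = 5.609 → round up → 6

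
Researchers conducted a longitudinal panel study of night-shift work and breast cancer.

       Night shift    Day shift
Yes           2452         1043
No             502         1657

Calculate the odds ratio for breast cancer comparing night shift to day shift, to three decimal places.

Reading the table with exposure as columns: a = 2452 (Night shift, case), b = 502 (Night shift, non-case), c = 1043 (Day shift, case), d = 1657.
OR = (a·d)/(b·c) = (2452 × 1657) / (502 × 1043) = 4062964 / 523586 = 7.75988
The odds of breast cancer are about 7.76 times as high in the night shift group.

7.760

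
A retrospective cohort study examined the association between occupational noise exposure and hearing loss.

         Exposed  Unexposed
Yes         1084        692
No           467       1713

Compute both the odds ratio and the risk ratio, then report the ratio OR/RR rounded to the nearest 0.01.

Reading the table with exposure as columns: a = 1084 (Exposed, case), b = 467 (Exposed, non-case), c = 692 (Unexposed, case), d = 1713.
OR = (1084·1713)/(467·692) = 1856892/323164 = 5.74597
Risk in exposed = 1084/1551 = 0.69890; risk in unexposed = 692/2405 = 0.28773; RR = 2.42899
OR/RR = 5.74597 / 2.42899 = 2.36558
The outcome is not rare, so the OR lies further from 1 than the RR.

2.37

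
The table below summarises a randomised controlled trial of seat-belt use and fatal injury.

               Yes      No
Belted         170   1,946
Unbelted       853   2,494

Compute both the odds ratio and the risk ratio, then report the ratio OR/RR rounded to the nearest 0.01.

Cells: a = 170, b = 1946, c = 853, d = 2494.
OR = (170·2494)/(1946·853) = 423980/1659938 = 0.25542
Risk in exposed = 170/2116 = 0.08034; risk in unexposed = 853/3347 = 0.25486; RR = 0.31524
OR/RR = 0.25542 / 0.31524 = 0.81024
The outcome is not rare, so the OR lies further from 1 than the RR.

0.81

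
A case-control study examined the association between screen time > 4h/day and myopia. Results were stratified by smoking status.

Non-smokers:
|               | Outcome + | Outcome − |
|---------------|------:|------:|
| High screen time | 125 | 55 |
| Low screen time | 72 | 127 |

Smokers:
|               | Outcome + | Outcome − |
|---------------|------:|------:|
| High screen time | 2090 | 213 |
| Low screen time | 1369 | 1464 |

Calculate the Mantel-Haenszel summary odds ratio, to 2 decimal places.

OR_MH = Σ(aᵢdᵢ/nᵢ) / Σ(bᵢcᵢ/nᵢ), where nᵢ is the stratum total.
Stratum 1 (Non-smokers): n = 379; a·d/n = 125·127/379 = 41.8865; b·c/n = 55·72/379 = 10.4485
Stratum 2 (Smokers): n = 5136; a·d/n = 2090·1464/5136 = 595.7477; b·c/n = 213·1369/5136 = 56.7751
OR_MH = (41.8865 + 595.7477) / (10.4485 + 56.7751) = 637.6342 / 67.2237 = 9.48526

9.49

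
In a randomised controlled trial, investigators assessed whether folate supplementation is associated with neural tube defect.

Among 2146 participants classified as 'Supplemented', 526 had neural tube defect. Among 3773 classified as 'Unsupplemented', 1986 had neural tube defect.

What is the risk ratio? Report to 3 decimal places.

From the description: a = 526, b = 1620, c = 1986, d = 1787.
Risk in exposed = 526/2146 = 0.24511; risk in unexposed = 1986/3773 = 0.52637.
RR = 0.24511 / 0.52637 = 0.46565
The risk is 53% lower among the exposed than among the unexposed.

0.466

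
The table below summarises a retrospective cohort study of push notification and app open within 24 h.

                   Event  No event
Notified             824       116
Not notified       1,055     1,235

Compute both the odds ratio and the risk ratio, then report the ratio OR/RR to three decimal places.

Cells: a = 824, b = 116, c = 1055, d = 1235.
OR = (824·1235)/(116·1055) = 1017640/122380 = 8.31541
Risk in exposed = 824/940 = 0.87660; risk in unexposed = 1055/2290 = 0.46070; RR = 1.90275
OR/RR = 8.31541 / 1.90275 = 4.37020
The outcome is not rare, so the OR lies further from 1 than the RR.

4.370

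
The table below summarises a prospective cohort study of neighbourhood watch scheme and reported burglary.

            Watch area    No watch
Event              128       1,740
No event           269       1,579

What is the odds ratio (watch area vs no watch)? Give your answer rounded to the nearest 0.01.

Reading the table with exposure as columns: a = 128 (Watch area, case), b = 269 (Watch area, non-case), c = 1740 (No watch, case), d = 1579.
OR = (a·d)/(b·c) = (128 × 1579) / (269 × 1740) = 202112 / 468060 = 0.43181
Exposure is associated with lower odds of reported burglary (OR = 0.43 < 1).

0.43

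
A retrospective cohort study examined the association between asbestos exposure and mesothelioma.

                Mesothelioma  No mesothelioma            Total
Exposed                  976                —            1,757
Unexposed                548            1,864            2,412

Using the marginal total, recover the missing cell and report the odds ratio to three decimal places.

4.251

The missing cell is in the exposed row: 1757 − 976 = 781.
So a = 976, b = 781, c = 548, d = 1864.
OR = (a·d)/(b·c) = (976 × 1864) / (781 × 548) = 1819264 / 427988 = 4.25074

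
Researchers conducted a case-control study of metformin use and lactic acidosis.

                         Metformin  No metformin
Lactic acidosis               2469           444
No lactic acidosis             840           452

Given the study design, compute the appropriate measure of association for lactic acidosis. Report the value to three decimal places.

Reading the table with exposure as columns: a = 2469 (Metformin, case), b = 840 (Metformin, non-case), c = 444 (No metformin, case), d = 452.
This is a case-control study: participants were sampled on outcome status, so risks in the source population cannot be estimated directly — relative risk is not valid here. The odds ratio is the appropriate measure.
OR = (a·d)/(b·c) = (2469 × 452) / (840 × 444) = 1115988 / 372960 = 2.99225

2.992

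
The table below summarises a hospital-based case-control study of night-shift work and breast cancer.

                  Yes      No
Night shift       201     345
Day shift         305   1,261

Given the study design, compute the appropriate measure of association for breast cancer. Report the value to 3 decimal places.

Cells: a = 201, b = 345, c = 305, d = 1261.
This is a hospital-based case-control study: participants were sampled on outcome status, so risks in the source population cannot be estimated directly — relative risk is not valid here. The odds ratio is the appropriate measure.
OR = (a·d)/(b·c) = (201 × 1261) / (345 × 305) = 253461 / 105225 = 2.40875

2.409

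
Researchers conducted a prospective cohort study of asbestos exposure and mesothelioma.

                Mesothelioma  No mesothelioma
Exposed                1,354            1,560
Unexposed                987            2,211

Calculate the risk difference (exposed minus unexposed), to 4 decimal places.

Cells: a = 1354, b = 1560, c = 987, d = 2211.
Risk in exposed = 1354/2914 = 0.464653; risk in unexposed = 987/3198 = 0.308630.
Risk difference = 0.464653 − 0.308630 = 0.156023

0.1560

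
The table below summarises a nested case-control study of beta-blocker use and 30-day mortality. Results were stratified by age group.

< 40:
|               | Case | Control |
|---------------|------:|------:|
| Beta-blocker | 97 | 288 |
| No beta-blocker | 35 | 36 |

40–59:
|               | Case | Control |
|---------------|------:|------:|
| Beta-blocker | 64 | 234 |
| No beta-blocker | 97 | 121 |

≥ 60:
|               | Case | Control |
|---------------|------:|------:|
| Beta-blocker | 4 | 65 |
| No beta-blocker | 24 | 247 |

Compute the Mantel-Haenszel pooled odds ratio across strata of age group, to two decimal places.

0.36

OR_MH = Σ(aᵢdᵢ/nᵢ) / Σ(bᵢcᵢ/nᵢ), where nᵢ is the stratum total.
Stratum 1 (< 40): n = 456; a·d/n = 97·36/456 = 7.6579; b·c/n = 288·35/456 = 22.1053
Stratum 2 (40–59): n = 516; a·d/n = 64·121/516 = 15.0078; b·c/n = 234·97/516 = 43.9884
Stratum 3 (≥ 60): n = 340; a·d/n = 4·247/340 = 2.9059; b·c/n = 65·24/340 = 4.5882
OR_MH = (7.6579 + 15.0078 + 2.9059) / (22.1053 + 43.9884 + 4.5882) = 25.5715 / 70.6819 = 0.36178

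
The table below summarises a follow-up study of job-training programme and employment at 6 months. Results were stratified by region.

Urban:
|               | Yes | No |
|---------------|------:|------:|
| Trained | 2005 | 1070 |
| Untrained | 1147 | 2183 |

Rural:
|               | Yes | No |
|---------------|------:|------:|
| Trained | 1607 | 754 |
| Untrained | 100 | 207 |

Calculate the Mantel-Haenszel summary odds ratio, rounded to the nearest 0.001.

OR_MH = Σ(aᵢdᵢ/nᵢ) / Σ(bᵢcᵢ/nᵢ), where nᵢ is the stratum total.
Stratum 1 (Urban): n = 6405; a·d/n = 2005·2183/6405 = 683.3591; b·c/n = 1070·1147/6405 = 191.6144
Stratum 2 (Rural): n = 2668; a·d/n = 1607·207/2668 = 124.6810; b·c/n = 754·100/2668 = 28.2609
OR_MH = (683.3591 + 124.6810) / (191.6144 + 28.2609) = 808.0401 / 219.8752 = 3.67499

3.675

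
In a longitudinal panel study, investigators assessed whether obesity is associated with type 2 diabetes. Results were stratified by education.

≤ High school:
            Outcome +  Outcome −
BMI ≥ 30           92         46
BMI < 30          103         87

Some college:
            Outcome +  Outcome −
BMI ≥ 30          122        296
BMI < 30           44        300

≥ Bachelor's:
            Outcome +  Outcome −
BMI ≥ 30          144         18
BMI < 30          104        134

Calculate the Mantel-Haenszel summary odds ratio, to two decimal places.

3.33

OR_MH = Σ(aᵢdᵢ/nᵢ) / Σ(bᵢcᵢ/nᵢ), where nᵢ is the stratum total.
Stratum 1 (≤ High school): n = 328; a·d/n = 92·87/328 = 24.4024; b·c/n = 46·103/328 = 14.4451
Stratum 2 (Some college): n = 762; a·d/n = 122·300/762 = 48.0315; b·c/n = 296·44/762 = 17.0919
Stratum 3 (≥ Bachelor's): n = 400; a·d/n = 144·134/400 = 48.2400; b·c/n = 18·104/400 = 4.6800
OR_MH = (24.4024 + 48.0315 + 48.2400) / (14.4451 + 17.0919 + 4.6800) = 120.6739 / 36.2170 = 3.33197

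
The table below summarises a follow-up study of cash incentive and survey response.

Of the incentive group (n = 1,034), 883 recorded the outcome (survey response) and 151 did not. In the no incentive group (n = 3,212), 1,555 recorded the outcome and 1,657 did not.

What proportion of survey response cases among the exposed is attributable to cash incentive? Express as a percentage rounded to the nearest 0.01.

From the description: a = 883, b = 151, c = 1555, d = 1657.
Risk in exposed = 883/1034 = 0.85397; risk in unexposed = 1555/3212 = 0.48412.
RR = 0.85397/0.48412 = 1.76395
AR% = (RR − 1)/RR × 100 = (1.76395 − 1)/1.76395 × 100 = 43.3089%

43.31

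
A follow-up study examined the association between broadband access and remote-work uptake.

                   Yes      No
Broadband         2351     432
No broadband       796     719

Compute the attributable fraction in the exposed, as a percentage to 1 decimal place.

37.8

Cells: a = 2351, b = 432, c = 796, d = 719.
Risk in exposed = 2351/2783 = 0.84477; risk in unexposed = 796/1515 = 0.52541.
RR = 0.84477/0.52541 = 1.60783
AR% = (RR − 1)/RR × 100 = (1.60783 − 1)/1.60783 × 100 = 37.8042%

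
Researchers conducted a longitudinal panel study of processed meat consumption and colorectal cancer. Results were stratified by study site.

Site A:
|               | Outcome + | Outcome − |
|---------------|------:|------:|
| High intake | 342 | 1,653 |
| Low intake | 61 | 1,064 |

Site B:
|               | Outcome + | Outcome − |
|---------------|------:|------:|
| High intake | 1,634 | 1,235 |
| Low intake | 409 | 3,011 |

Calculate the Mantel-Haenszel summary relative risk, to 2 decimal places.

RR_MH = Σ(aᵢ·n₀ᵢ/nᵢ) / Σ(cᵢ·n₁ᵢ/nᵢ), with n₁ᵢ = aᵢ+bᵢ (exposed), n₀ᵢ = cᵢ+dᵢ (unexposed), nᵢ = n₁ᵢ+n₀ᵢ.
Stratum 1 (Site A): n₁ = 1995, n₀ = 1125, n = 3120; a·n₀/n = 342·1125/3120 = 123.3173; c·n₁/n = 61·1995/3120 = 39.0048
Stratum 2 (Site B): n₁ = 2869, n₀ = 3420, n = 6289; a·n₀/n = 1634·3420/6289 = 888.5801; c·n₁/n = 409·2869/6289 = 186.5831
RR_MH = (123.3173 + 888.5801) / (39.0048 + 186.5831) = 1011.8974 / 225.5879 = 4.48560

4.49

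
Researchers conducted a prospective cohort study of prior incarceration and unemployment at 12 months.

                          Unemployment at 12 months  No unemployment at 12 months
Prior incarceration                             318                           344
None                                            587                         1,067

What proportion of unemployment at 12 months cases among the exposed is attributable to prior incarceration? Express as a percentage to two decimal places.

Cells: a = 318, b = 344, c = 587, d = 1067.
Risk in exposed = 318/662 = 0.48036; risk in unexposed = 587/1654 = 0.35490.
RR = 0.48036/0.35490 = 1.35353
AR% = (RR − 1)/RR × 100 = (1.35353 − 1)/1.35353 × 100 = 26.1189%

26.12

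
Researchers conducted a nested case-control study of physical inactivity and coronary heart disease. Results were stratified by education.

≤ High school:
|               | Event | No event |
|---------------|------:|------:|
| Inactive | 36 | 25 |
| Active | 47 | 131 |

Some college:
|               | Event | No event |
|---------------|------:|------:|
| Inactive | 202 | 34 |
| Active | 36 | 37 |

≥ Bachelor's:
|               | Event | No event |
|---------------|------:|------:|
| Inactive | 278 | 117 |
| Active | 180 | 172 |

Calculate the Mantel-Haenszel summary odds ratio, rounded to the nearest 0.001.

2.912

OR_MH = Σ(aᵢdᵢ/nᵢ) / Σ(bᵢcᵢ/nᵢ), where nᵢ is the stratum total.
Stratum 1 (≤ High school): n = 239; a·d/n = 36·131/239 = 19.7322; b·c/n = 25·47/239 = 4.9163
Stratum 2 (Some college): n = 309; a·d/n = 202·37/309 = 24.1877; b·c/n = 34·36/309 = 3.9612
Stratum 3 (≥ Bachelor's): n = 747; a·d/n = 278·172/747 = 64.0107; b·c/n = 117·180/747 = 28.1928
OR_MH = (19.7322 + 24.1877 + 64.0107) / (4.9163 + 3.9612 + 28.1928) = 107.9306 / 37.0703 = 2.91152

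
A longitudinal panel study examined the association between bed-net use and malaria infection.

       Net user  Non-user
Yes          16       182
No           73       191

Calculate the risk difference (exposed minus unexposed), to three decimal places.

-0.308

Reading the table with exposure as columns: a = 16 (Net user, case), b = 73 (Net user, non-case), c = 182 (Non-user, case), d = 191.
Risk in exposed = 16/89 = 0.179775; risk in unexposed = 182/373 = 0.487936.
Risk difference = 0.179775 − 0.487936 = -0.308160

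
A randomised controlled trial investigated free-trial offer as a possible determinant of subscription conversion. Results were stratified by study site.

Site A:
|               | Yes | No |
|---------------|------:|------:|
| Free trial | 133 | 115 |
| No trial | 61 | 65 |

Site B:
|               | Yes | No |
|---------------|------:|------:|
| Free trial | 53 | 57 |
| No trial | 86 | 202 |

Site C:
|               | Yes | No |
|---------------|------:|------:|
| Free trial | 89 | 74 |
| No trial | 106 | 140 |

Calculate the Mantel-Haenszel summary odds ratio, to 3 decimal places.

1.602

OR_MH = Σ(aᵢdᵢ/nᵢ) / Σ(bᵢcᵢ/nᵢ), where nᵢ is the stratum total.
Stratum 1 (Site A): n = 374; a·d/n = 133·65/374 = 23.1150; b·c/n = 115·61/374 = 18.7567
Stratum 2 (Site B): n = 398; a·d/n = 53·202/398 = 26.8995; b·c/n = 57·86/398 = 12.3166
Stratum 3 (Site C): n = 409; a·d/n = 89·140/409 = 30.4645; b·c/n = 74·106/409 = 19.1785
OR_MH = (23.1150 + 26.8995 + 30.4645) / (18.7567 + 12.3166 + 19.1785) = 80.4790 / 50.2518 = 1.60152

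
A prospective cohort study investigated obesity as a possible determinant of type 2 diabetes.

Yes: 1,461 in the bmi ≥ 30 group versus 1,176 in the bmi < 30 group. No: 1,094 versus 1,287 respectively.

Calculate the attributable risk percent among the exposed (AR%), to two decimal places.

16.50

From the description: a = 1461, b = 1094, c = 1176, d = 1287.
Risk in exposed = 1461/2555 = 0.57182; risk in unexposed = 1176/2463 = 0.47747.
RR = 0.57182/0.47747 = 1.19761
AR% = (RR − 1)/RR × 100 = (1.19761 − 1)/1.19761 × 100 = 16.5006%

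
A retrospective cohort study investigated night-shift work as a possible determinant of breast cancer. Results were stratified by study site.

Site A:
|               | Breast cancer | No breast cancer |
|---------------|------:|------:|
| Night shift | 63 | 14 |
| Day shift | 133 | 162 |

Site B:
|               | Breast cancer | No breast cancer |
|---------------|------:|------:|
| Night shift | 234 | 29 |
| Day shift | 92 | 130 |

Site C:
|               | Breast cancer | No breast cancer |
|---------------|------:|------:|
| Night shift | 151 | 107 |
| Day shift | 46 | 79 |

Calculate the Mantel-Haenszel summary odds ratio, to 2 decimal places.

5.19

OR_MH = Σ(aᵢdᵢ/nᵢ) / Σ(bᵢcᵢ/nᵢ), where nᵢ is the stratum total.
Stratum 1 (Site A): n = 372; a·d/n = 63·162/372 = 27.4355; b·c/n = 14·133/372 = 5.0054
Stratum 2 (Site B): n = 485; a·d/n = 234·130/485 = 62.7216; b·c/n = 29·92/485 = 5.5010
Stratum 3 (Site C): n = 383; a·d/n = 151·79/383 = 31.1462; b·c/n = 107·46/383 = 12.8512
OR_MH = (27.4355 + 62.7216 + 31.1462) / (5.0054 + 5.5010 + 12.8512) = 121.3033 / 23.3576 = 5.19332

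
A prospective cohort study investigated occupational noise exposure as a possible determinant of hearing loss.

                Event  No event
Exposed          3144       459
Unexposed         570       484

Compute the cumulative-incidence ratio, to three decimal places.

Cells: a = 3144, b = 459, c = 570, d = 484.
Risk in exposed = 3144/3603 = 0.87261; risk in unexposed = 570/1054 = 0.54080.
RR = 0.87261 / 0.54080 = 1.61356
The risk among the exposed is 1.61 times that among the unexposed.

1.614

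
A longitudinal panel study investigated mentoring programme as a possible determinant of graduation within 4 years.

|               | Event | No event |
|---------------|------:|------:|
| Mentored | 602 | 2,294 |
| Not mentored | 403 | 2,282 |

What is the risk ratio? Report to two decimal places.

Cells: a = 602, b = 2294, c = 403, d = 2282.
Risk in exposed = 602/2896 = 0.20787; risk in unexposed = 403/2685 = 0.15009.
RR = 0.20787 / 0.15009 = 1.38496
The risk among the exposed is 1.38 times that among the unexposed.

1.38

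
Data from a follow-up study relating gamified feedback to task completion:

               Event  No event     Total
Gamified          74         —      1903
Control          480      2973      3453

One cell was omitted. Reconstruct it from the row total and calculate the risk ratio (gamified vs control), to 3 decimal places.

The missing cell is in the exposed row: 1903 − 74 = 1829.
So a = 74, b = 1829, c = 480, d = 2973.
RR = [a/(a+b)] / [c/(c+d)] = (74/1903) / (480/3453) = 0.03889/0.13901 = 0.27974

0.280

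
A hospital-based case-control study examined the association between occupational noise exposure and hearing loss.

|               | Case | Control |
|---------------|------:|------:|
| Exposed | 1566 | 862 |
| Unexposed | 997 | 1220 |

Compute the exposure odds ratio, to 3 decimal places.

2.223

Cells: a = 1566, b = 862, c = 997, d = 1220.
OR = (a·d)/(b·c) = (1566 × 1220) / (862 × 997) = 1910520 / 859414 = 2.22305
The odds of hearing loss are about 2.22 times as high in the exposed group.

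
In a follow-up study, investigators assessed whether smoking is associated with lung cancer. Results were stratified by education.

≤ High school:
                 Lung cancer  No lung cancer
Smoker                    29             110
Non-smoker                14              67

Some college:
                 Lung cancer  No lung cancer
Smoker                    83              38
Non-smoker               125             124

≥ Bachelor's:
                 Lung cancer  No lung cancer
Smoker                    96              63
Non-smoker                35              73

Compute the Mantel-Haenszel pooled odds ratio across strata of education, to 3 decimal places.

OR_MH = Σ(aᵢdᵢ/nᵢ) / Σ(bᵢcᵢ/nᵢ), where nᵢ is the stratum total.
Stratum 1 (≤ High school): n = 220; a·d/n = 29·67/220 = 8.8318; b·c/n = 110·14/220 = 7.0000
Stratum 2 (Some college): n = 370; a·d/n = 83·124/370 = 27.8162; b·c/n = 38·125/370 = 12.8378
Stratum 3 (≥ Bachelor's): n = 267; a·d/n = 96·73/267 = 26.2472; b·c/n = 63·35/267 = 8.2584
OR_MH = (8.8318 + 27.8162 + 26.2472) / (7.0000 + 12.8378 + 8.2584) = 62.8952 / 28.0963 = 2.23856

2.239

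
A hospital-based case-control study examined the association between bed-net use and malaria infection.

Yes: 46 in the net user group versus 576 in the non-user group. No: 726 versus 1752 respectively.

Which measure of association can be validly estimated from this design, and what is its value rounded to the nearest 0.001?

From the description: a = 46, b = 726, c = 576, d = 1752.
This is a hospital-based case-control study: participants were sampled on outcome status, so risks in the source population cannot be estimated directly — relative risk is not valid here. The odds ratio is the appropriate measure.
OR = (a·d)/(b·c) = (46 × 1752) / (726 × 576) = 80592 / 418176 = 0.19272

0.193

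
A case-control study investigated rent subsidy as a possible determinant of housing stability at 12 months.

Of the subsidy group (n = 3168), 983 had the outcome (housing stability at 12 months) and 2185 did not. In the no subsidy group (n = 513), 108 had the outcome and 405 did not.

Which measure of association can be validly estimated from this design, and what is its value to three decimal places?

From the description: a = 983, b = 2185, c = 108, d = 405.
This is a case-control study: participants were sampled on outcome status, so risks in the source population cannot be estimated directly — relative risk is not valid here. The odds ratio is the appropriate measure.
OR = (a·d)/(b·c) = (983 × 405) / (2185 × 108) = 398115 / 235980 = 1.68707

1.687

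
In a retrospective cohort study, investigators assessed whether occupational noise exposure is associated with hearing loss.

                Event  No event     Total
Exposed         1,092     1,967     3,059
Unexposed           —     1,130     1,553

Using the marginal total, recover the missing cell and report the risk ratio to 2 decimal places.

1.31

The missing cell is in the unexposed row: 1553 − 1130 = 423.
So a = 1092, b = 1967, c = 423, d = 1130.
RR = [a/(a+b)] / [c/(c+d)] = (1092/3059) / (423/1553) = 0.35698/0.27238 = 1.31061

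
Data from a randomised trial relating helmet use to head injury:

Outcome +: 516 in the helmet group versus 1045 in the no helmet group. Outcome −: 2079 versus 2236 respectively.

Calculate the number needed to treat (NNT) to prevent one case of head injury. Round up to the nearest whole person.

9

Risk in treated group = 516/2595 = 0.19884; risk in control = 1045/3281 = 0.31850.
Absolute risk reduction = 0.31850 − 0.19884 = 0.11966
NNT = 1 / ARR = 1 / 0.11966 = 8.357 → round up → 9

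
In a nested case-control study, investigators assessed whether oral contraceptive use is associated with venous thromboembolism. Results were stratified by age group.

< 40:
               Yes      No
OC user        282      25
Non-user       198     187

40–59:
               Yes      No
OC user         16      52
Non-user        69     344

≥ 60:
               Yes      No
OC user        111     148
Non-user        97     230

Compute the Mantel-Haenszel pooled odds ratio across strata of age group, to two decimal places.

3.35

OR_MH = Σ(aᵢdᵢ/nᵢ) / Σ(bᵢcᵢ/nᵢ), where nᵢ is the stratum total.
Stratum 1 (< 40): n = 692; a·d/n = 282·187/692 = 76.2052; b·c/n = 25·198/692 = 7.1532
Stratum 2 (40–59): n = 481; a·d/n = 16·344/481 = 11.4428; b·c/n = 52·69/481 = 7.4595
Stratum 3 (≥ 60): n = 586; a·d/n = 111·230/586 = 43.5666; b·c/n = 148·97/586 = 24.4983
OR_MH = (76.2052 + 11.4428 + 43.5666) / (7.1532 + 7.4595 + 24.4983) = 131.2146 / 39.1109 = 3.35493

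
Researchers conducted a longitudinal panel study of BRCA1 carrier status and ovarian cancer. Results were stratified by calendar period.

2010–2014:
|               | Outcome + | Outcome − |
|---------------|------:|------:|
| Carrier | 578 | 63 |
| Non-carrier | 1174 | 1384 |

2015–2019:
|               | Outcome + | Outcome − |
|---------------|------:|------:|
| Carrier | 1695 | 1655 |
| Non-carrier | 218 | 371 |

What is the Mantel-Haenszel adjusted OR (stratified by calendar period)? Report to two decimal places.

OR_MH = Σ(aᵢdᵢ/nᵢ) / Σ(bᵢcᵢ/nᵢ), where nᵢ is the stratum total.
Stratum 1 (2010–2014): n = 3199; a·d/n = 578·1384/3199 = 250.0631; b·c/n = 63·1174/3199 = 23.1204
Stratum 2 (2015–2019): n = 3939; a·d/n = 1695·371/3939 = 159.6458; b·c/n = 1655·218/3939 = 91.5943
OR_MH = (250.0631 + 159.6458) / (23.1204 + 91.5943) = 409.7090 / 114.7147 = 3.57155

3.57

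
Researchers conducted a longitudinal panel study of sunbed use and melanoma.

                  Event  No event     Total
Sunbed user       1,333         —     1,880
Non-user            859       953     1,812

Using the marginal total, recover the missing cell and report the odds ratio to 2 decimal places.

The missing cell is in the exposed row: 1880 − 1333 = 547.
So a = 1333, b = 547, c = 859, d = 953.
OR = (a·d)/(b·c) = (1333 × 953) / (547 × 859) = 1270349 / 469873 = 2.70360

2.70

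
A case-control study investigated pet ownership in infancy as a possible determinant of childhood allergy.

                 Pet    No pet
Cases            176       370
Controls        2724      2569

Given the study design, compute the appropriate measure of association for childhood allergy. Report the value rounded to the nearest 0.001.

0.449

Reading the table with exposure as columns: a = 176 (Pet, case), b = 2724 (Pet, non-case), c = 370 (No pet, case), d = 2569.
This is a case-control study: participants were sampled on outcome status, so risks in the source population cannot be estimated directly — relative risk is not valid here. The odds ratio is the appropriate measure.
OR = (a·d)/(b·c) = (176 × 2569) / (2724 × 370) = 452144 / 1007880 = 0.44861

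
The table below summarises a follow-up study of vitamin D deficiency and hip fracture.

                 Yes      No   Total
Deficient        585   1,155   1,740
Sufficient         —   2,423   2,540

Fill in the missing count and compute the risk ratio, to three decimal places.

The missing cell is in the unexposed row: 2540 − 2423 = 117.
So a = 585, b = 1155, c = 117, d = 2423.
RR = [a/(a+b)] / [c/(c+d)] = (585/1740) / (117/2540) = 0.33621/0.04606 = 7.29885

7.299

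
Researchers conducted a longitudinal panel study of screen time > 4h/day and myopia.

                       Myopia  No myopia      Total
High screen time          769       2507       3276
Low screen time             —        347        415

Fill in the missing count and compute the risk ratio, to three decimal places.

The missing cell is in the unexposed row: 415 − 347 = 68.
So a = 769, b = 2507, c = 68, d = 347.
RR = [a/(a+b)] / [c/(c+d)] = (769/3276) / (68/415) = 0.23474/0.16386 = 1.43259

1.433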